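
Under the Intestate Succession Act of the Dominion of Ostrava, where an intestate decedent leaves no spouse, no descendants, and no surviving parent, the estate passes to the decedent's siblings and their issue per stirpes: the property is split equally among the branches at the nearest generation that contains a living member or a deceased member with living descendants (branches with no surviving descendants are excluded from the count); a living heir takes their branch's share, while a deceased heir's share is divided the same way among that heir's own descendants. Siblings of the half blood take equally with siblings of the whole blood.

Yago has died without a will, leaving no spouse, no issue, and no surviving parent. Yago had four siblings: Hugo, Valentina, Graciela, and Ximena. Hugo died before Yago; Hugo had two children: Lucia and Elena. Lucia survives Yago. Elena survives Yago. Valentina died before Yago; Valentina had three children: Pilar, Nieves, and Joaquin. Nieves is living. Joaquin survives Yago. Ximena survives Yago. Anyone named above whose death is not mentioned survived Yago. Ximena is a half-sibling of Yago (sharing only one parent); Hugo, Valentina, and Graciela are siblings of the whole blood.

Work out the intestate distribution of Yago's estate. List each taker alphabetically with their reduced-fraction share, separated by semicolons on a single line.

No spouse, descendants, or parent survives, so the estate passes to Yago's siblings per stirpes.
Half-blood and whole-blood siblings take equally under the stated rule.
The estate is divided into 4 equal shares of 1/4 among Hugo, Valentina, Graciela, Ximena.
Hugo predeceased; the 1/4 allotted to Hugo's branch passes to Hugo's issue by representation.
The 1/4 is divided into 2 equal shares of 1/8 among Lucia, Elena.
Lucia is living and takes 1/8.
Elena is living and takes 1/8.
Valentina predeceased; the 1/4 allotted to Valentina's branch passes to Valentina's issue by representation.
The 1/4 is divided into 3 equal shares of 1/12 among Pilar, Nieves, Joaquin.
Pilar is living and takes 1/12.
Nieves is living and takes 1/12.
Joaquin is living and takes 1/12.
Graciela is living and takes 1/4.
Ximena is living and takes 1/4.

Elena 1/8; Graciela 1/4; Joaquin 1/12; Lucia 1/8; Nieves 1/12; Pilar 1/12; Ximena 1/4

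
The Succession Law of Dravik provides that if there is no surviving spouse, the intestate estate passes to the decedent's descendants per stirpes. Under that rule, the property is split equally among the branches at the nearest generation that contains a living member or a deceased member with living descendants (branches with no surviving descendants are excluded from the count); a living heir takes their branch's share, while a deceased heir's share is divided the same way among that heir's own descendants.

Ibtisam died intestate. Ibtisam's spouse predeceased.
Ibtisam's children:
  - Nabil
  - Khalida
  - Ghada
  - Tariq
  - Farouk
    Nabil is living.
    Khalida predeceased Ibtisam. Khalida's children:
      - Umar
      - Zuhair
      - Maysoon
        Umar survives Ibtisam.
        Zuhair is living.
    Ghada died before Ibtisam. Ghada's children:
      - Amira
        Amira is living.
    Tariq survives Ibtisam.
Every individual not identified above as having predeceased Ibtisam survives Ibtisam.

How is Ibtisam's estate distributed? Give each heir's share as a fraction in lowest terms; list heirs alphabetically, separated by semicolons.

There is no surviving spouse, so the entire estate passes to Ibtisam's descendants per stirpes.
The estate is divided into 5 equal shares of 1/5 among Nabil, Khalida, Ghada, Tariq, Farouk.
Nabil is living and takes 1/5.
Khalida predeceased; the 1/5 allotted to Khalida's branch passes to Khalida's issue by representation.
The 1/5 is divided into 3 equal shares of 1/15 among Umar, Zuhair, Maysoon.
Umar is living and takes 1/15.
Zuhair is living and takes 1/15.
Maysoon is living and takes 1/15.
Ghada predeceased; the 1/5 allotted to Ghada's branch passes to Ghada's issue by representation.
Amira is the sole taker at this level and receives the full 1/5.
Tariq is living and takes 1/5.
Farouk is living and takes 1/5.

Amira 1/5; Farouk 1/5; Maysoon 1/15; Nabil 1/5; Tariq 1/5; Umar 1/15; Zuhair 1/15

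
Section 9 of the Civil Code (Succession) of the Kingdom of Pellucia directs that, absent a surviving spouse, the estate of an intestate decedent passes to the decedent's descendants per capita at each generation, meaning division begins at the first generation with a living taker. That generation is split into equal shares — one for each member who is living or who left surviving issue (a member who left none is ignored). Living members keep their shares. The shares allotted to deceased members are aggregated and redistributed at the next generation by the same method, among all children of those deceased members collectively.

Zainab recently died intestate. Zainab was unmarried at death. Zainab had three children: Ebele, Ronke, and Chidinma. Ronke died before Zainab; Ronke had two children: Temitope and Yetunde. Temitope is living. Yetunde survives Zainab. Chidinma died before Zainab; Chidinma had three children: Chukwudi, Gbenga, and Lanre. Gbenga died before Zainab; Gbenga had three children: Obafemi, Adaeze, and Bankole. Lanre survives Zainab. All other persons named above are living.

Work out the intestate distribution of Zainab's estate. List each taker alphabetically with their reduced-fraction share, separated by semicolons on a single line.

There is no surviving spouse, so the entire estate passes to Zainab's descendants per capita at each generation.
At generation 1 (Ebele, Ronke, Chidinma) there are 3 shares of (1)/3 = 1/3 each.
Living: Ebele — each takes 1/3.
Deceased: Ronke and Chidinma. Their combined 2/3 is pooled and carried to generation 2.
At generation 2 (Temitope, Yetunde, Chukwudi, Gbenga, Lanre) there are 5 shares of (2/3)/5 = 2/15 each.
Living: Temitope, Yetunde, Chukwudi, and Lanre — each takes 2/15.
Deceased: Gbenga. That 2/15 share is carried to generation 3.
At generation 3 (Obafemi, Adaeze, Bankole) there are 3 shares of (2/15)/3 = 2/45 each.
Living: Obafemi, Adaeze, and Bankole — each takes 2/45.

Adaeze 2/45; Bankole 2/45; Chukwudi 2/15; Ebele 1/3; Lanre 2/15; Obafemi 2/45; Temitope 2/15; Yetunde 2/15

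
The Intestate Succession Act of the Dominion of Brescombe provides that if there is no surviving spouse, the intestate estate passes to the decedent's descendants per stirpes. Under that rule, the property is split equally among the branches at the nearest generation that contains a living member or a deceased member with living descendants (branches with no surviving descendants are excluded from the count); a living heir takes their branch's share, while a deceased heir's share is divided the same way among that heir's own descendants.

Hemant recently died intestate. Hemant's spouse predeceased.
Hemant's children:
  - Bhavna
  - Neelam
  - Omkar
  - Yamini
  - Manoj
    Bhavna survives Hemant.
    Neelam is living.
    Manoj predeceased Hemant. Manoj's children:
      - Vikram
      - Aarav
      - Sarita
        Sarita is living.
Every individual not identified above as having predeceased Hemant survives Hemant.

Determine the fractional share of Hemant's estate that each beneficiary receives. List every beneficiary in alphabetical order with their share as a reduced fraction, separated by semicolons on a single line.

Aarav 1/15; Bhavna 1/5; Neelam 1/5; Omkar 1/5; Sarita 1/15; Vikram 1/15; Yamini 1/5

There is no surviving spouse, so the entire estate passes to Hemant's descendants per stirpes.
The estate is divided into 5 equal shares of 1/5 among Bhavna, Neelam, Omkar, Yamini, Manoj.
Bhavna is living and takes 1/5.
Neelam is living and takes 1/5.
Omkar is living and takes 1/5.
Yamini is living and takes 1/5.
Manoj predeceased; the 1/5 allotted to Manoj's branch passes to Manoj's issue by representation.
The 1/5 is divided into 3 equal shares of 1/15 among Vikram, Aarav, Sarita.
Vikram is living and takes 1/15.
Aarav is living and takes 1/15.
Sarita is living and takes 1/15.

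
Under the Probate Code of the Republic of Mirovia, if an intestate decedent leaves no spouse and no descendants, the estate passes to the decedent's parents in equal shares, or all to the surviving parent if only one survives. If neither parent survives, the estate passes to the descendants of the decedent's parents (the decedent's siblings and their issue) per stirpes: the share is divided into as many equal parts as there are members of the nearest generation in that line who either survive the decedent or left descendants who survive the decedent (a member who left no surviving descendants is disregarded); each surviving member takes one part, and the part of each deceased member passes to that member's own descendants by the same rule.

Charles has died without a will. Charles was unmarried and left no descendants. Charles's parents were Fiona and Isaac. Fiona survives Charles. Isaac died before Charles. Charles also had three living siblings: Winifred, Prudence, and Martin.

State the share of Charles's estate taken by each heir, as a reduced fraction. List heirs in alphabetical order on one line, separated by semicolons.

Only one parent, Fiona, survives, so Fiona takes the entire estate. The siblings take nothing because a surviving parent has priority.

Fiona 1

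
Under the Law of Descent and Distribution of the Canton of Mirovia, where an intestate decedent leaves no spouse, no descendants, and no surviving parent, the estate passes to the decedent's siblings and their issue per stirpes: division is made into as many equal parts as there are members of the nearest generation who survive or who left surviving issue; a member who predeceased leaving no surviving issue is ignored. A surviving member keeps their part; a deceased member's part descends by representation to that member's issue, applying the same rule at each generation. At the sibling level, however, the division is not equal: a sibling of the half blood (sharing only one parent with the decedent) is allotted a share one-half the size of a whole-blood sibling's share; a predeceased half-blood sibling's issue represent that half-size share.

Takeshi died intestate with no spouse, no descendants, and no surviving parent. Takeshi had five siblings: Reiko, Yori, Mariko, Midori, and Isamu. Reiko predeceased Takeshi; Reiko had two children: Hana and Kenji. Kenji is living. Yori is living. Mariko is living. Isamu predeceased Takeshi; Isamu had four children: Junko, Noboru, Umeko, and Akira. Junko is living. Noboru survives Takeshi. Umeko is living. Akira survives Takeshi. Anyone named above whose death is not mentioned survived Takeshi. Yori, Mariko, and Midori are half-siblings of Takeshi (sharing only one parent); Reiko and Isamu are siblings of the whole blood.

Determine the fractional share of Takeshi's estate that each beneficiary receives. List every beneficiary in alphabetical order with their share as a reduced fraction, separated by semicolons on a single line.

No spouse, descendants, or parent survives, so the estate passes to Takeshi's siblings per stirpes.
Half-blood siblings count for one-half the weight of whole-blood siblings at the initial division.
Dividing 1 in proportion to weights (total weight 7/2): Reiko (weight 1) → 2/7; Yori (weight 1/2) → 1/7; Mariko (weight 1/2) → 1/7; Midori (weight 1/2) → 1/7; Isamu (weight 1) → 2/7.
Reiko predeceased; the 2/7 allotted to Reiko's branch passes to Reiko's issue by representation.
The 2/7 is divided into 2 equal shares of 1/7 among Hana, Kenji.
Hana is living and takes 1/7.
Kenji is living and takes 1/7.
Yori is living and takes 1/7.
Mariko is living and takes 1/7.
Midori is living and takes 1/7.
Isamu predeceased; the 2/7 allotted to Isamu's branch passes to Isamu's issue by representation.
The 2/7 is divided into 4 equal shares of 1/14 among Junko, Noboru, Umeko, Akira.
Junko is living and takes 1/14.
Noboru is living and takes 1/14.
Umeko is living and takes 1/14.
Akira is living and takes 1/14.

Akira 1/14; Hana 1/7; Junko 1/14; Kenji 1/7; Mariko 1/7; Midori 1/7; Noboru 1/14; Umeko 1/14; Yori 1/7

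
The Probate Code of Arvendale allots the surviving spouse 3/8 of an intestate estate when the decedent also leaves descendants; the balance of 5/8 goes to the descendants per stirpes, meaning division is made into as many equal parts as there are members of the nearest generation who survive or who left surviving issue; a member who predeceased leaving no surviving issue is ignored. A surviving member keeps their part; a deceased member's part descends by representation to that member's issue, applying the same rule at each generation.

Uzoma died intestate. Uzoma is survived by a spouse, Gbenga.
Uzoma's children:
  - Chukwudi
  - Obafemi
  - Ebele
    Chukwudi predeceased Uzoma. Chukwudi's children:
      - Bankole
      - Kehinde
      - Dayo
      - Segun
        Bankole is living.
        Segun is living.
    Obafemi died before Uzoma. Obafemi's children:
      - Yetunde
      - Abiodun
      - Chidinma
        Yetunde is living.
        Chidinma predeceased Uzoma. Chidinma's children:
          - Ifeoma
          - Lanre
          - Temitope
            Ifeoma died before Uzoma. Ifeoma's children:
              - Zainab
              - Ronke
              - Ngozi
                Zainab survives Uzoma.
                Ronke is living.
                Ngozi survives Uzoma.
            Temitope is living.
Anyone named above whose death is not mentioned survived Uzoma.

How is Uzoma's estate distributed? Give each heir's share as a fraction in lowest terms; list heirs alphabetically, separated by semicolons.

Gbenga, as surviving spouse, takes 3/8.
The remaining 5/8 passes to Uzoma's descendants per stirpes.
The 5/8 is divided into 3 equal shares of 5/24 among Chukwudi, Obafemi, Ebele.
Chukwudi predeceased; the 5/24 allotted to Chukwudi's branch passes to Chukwudi's issue by representation.
The 5/24 is divided into 4 equal shares of 5/96 among Bankole, Kehinde, Dayo, Segun.
Bankole is living and takes 5/96.
Kehinde is living and takes 5/96.
Dayo is living and takes 5/96.
Segun is living and takes 5/96.
Obafemi predeceased; the 5/24 allotted to Obafemi's branch passes to Obafemi's issue by representation.
The 5/24 is divided into 3 equal shares of 5/72 among Yetunde, Abiodun, Chidinma.
Yetunde is living and takes 5/72.
Abiodun is living and takes 5/72.
Chidinma predeceased; the 5/72 allotted to Chidinma's branch passes to Chidinma's issue by representation.
The 5/72 is divided into 3 equal shares of 5/216 among Ifeoma, Lanre, Temitope.
Ifeoma predeceased; the 5/216 allotted to Ifeoma's branch passes to Ifeoma's issue by representation.
The 5/216 is divided into 3 equal shares of 5/648 among Zainab, Ronke, Ngozi.
Zainab is living and takes 5/648.
Ronke is living and takes 5/648.
Ngozi is living and takes 5/648.
Lanre is living and takes 5/216.
Temitope is living and takes 5/216.
Ebele is living and takes 5/24.

Abiodun 5/72; Bankole 5/96; Dayo 5/96; Ebele 5/24; Gbenga 3/8; Kehinde 5/96; Lanre 5/216; Ngozi 5/648; Ronke 5/648; Segun 5/96; Temitope 5/216; Yetunde 5/72; Zainab 5/648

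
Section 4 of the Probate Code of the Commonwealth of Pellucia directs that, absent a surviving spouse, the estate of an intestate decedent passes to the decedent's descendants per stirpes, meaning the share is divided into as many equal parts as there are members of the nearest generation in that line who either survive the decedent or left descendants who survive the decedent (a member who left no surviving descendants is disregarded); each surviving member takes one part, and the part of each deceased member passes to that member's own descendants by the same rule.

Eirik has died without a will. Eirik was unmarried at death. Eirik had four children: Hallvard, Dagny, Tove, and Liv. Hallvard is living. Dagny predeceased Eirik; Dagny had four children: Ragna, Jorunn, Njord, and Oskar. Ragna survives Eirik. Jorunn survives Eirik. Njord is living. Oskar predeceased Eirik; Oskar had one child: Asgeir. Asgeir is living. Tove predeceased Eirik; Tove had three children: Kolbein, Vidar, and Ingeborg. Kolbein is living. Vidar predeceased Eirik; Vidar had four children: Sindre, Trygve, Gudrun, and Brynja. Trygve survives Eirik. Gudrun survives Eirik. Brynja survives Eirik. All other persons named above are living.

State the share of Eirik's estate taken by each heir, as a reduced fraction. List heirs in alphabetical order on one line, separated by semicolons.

There is no surviving spouse, so the entire estate passes to Eirik's descendants per stirpes.
The estate is divided into 4 equal shares of 1/4 among Hallvard, Dagny, Tove, Liv.
Hallvard is living and takes 1/4.
Dagny predeceased; the 1/4 allotted to Dagny's branch passes to Dagny's issue by representation.
The 1/4 is divided into 4 equal shares of 1/16 among Ragna, Jorunn, Njord, Oskar.
Ragna is living and takes 1/16.
Jorunn is living and takes 1/16.
Njord is living and takes 1/16.
Oskar predeceased; the 1/16 allotted to Oskar's branch passes to Oskar's issue by representation.
Asgeir is the sole taker at this level and receives the full 1/16.
Tove predeceased; the 1/4 allotted to Tove's branch passes to Tove's issue by representation.
The 1/4 is divided into 3 equal shares of 1/12 among Kolbein, Vidar, Ingeborg.
Kolbein is living and takes 1/12.
Vidar predeceased; the 1/12 allotted to Vidar's branch passes to Vidar's issue by representation.
The 1/12 is divided into 4 equal shares of 1/48 among Sindre, Trygve, Gudrun, Brynja.
Sindre is living and takes 1/48.
Trygve is living and takes 1/48.
Gudrun is living and takes 1/48.
Brynja is living and takes 1/48.
Ingeborg is living and takes 1/12.
Liv is living and takes 1/4.

Asgeir 1/16; Brynja 1/48; Gudrun 1/48; Hallvard 1/4; Ingeborg 1/12; Jorunn 1/16; Kolbein 1/12; Liv 1/4; Njord 1/16; Ragna 1/16; Sindre 1/48; Trygve 1/48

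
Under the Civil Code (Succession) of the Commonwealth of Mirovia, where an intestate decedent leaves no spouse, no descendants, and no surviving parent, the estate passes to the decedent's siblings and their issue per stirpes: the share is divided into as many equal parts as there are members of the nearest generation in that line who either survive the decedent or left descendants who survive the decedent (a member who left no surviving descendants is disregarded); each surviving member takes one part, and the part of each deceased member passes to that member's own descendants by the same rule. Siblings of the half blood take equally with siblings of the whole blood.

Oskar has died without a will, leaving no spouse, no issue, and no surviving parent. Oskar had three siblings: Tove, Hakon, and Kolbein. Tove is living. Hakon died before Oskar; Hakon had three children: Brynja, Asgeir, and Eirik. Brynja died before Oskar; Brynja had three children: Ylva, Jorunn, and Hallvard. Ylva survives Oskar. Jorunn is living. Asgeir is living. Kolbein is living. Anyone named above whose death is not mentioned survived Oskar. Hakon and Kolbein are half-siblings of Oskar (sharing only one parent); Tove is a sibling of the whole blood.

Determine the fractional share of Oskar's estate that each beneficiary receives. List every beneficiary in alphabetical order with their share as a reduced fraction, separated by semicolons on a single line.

Asgeir 1/9; Eirik 1/9; Hallvard 1/27; Jorunn 1/27; Kolbein 1/3; Tove 1/3; Ylva 1/27

No spouse, descendants, or parent survives, so the estate passes to Oskar's siblings per stirpes.
Half-blood and whole-blood siblings take equally under the stated rule.
The estate is divided into 3 equal shares of 1/3 among Tove, Hakon, Kolbein.
Tove is living and takes 1/3.
Hakon predeceased; the 1/3 allotted to Hakon's branch passes to Hakon's issue by representation.
The 1/3 is divided into 3 equal shares of 1/9 among Brynja, Asgeir, Eirik.
Brynja predeceased; the 1/9 allotted to Brynja's branch passes to Brynja's issue by representation.
The 1/9 is divided into 3 equal shares of 1/27 among Ylva, Jorunn, Hallvard.
Ylva is living and takes 1/27.
Jorunn is living and takes 1/27.
Hallvard is living and takes 1/27.
Asgeir is living and takes 1/9.
Eirik is living and takes 1/9.
Kolbein is living and takes 1/3.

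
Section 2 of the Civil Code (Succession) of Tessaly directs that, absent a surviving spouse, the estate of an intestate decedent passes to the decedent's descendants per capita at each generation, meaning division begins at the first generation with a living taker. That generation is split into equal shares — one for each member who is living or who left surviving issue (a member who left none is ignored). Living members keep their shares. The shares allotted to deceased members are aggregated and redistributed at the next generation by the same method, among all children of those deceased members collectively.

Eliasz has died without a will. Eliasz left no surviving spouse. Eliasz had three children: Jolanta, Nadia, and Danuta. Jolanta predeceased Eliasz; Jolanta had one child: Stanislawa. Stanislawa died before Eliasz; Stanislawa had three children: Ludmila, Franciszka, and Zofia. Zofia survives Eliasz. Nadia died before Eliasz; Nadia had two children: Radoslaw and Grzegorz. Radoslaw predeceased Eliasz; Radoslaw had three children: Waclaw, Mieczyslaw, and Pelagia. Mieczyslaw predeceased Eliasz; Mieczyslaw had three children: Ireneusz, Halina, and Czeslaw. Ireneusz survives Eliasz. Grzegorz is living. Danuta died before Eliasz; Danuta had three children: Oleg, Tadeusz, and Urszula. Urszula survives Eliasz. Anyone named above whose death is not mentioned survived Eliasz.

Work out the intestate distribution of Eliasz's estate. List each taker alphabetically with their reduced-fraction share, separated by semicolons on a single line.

Czeslaw 1/54; Franciszka 1/18; Grzegorz 1/6; Halina 1/54; Ireneusz 1/54; Ludmila 1/18; Oleg 1/6; Pelagia 1/18; Tadeusz 1/6; Urszula 1/6; Waclaw 1/18; Zofia 1/18

There is no surviving spouse, so the entire estate passes to Eliasz's descendants per capita at each generation.
No one at generation 1 (Jolanta, Nadia, Danuta) is living; moving to the next generation.
At generation 2 (Stanislawa, Radoslaw, Grzegorz, Oleg, Tadeusz, Urszula) there are 6 shares of (1)/6 = 1/6 each.
Living: Grzegorz, Oleg, Tadeusz, and Urszula — each takes 1/6.
Deceased: Stanislawa and Radoslaw. Their combined 1/3 is pooled and carried to generation 3.
At generation 3 (Ludmila, Franciszka, Zofia, Waclaw, Mieczyslaw, Pelagia) there are 6 shares of (1/3)/6 = 1/18 each.
Living: Ludmila, Franciszka, Zofia, Waclaw, and Pelagia — each takes 1/18.
Deceased: Mieczyslaw. That 1/18 share is carried to generation 4.
At generation 4 (Ireneusz, Halina, Czeslaw) there are 3 shares of (1/18)/3 = 1/54 each.
Living: Ireneusz, Halina, and Czeslaw — each takes 1/54.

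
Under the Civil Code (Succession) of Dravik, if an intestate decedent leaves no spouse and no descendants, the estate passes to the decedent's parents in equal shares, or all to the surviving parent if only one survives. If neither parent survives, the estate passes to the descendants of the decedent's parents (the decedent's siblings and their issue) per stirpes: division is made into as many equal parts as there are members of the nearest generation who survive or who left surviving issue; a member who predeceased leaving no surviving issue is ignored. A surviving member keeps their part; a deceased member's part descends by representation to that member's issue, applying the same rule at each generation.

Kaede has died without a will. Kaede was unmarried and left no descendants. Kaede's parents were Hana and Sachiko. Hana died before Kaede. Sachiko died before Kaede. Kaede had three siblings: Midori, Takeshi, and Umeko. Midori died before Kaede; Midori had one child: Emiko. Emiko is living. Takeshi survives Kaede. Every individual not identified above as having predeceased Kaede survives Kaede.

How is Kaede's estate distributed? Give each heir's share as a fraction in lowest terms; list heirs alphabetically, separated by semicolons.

Emiko 1/3; Takeshi 1/3; Umeko 1/3

Neither parent survives and there are no descendants, so the estate passes to Kaede's siblings and their issue per stirpes.
The estate is divided into 3 equal shares of 1/3 among Midori, Takeshi, Umeko.
Midori predeceased; the 1/3 allotted to Midori's branch passes to Midori's issue by representation.
Emiko is the sole taker at this level and receives the full 1/3.
Takeshi is living and takes 1/3.
Umeko is living and takes 1/3.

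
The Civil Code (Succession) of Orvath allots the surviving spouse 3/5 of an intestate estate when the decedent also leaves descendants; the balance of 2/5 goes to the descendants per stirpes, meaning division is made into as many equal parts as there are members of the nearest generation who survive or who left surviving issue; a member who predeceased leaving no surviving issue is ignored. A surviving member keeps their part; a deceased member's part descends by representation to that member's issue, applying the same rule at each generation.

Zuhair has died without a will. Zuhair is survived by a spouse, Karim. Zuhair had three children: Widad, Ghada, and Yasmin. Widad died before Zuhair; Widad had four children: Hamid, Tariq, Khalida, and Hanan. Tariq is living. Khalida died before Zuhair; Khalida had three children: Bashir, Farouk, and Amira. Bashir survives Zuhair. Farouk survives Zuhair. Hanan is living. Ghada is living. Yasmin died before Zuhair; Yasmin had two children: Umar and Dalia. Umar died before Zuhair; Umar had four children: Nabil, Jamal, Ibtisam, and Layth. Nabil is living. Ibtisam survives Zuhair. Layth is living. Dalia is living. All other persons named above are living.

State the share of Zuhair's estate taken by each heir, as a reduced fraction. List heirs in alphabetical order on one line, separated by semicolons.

Karim, as surviving spouse, takes 3/5.
The remaining 2/5 passes to Zuhair's descendants per stirpes.
The 2/5 is divided into 3 equal shares of 2/15 among Widad, Ghada, Yasmin.
Widad predeceased; the 2/15 allotted to Widad's branch passes to Widad's issue by representation.
The 2/15 is divided into 4 equal shares of 1/30 among Hamid, Tariq, Khalida, Hanan.
Hamid is living and takes 1/30.
Tariq is living and takes 1/30.
Khalida predeceased; the 1/30 allotted to Khalida's branch passes to Khalida's issue by representation.
The 1/30 is divided into 3 equal shares of 1/90 among Bashir, Farouk, Amira.
Bashir is living and takes 1/90.
Farouk is living and takes 1/90.
Amira is living and takes 1/90.
Hanan is living and takes 1/30.
Ghada is living and takes 2/15.
Yasmin predeceased; the 2/15 allotted to Yasmin's branch passes to Yasmin's issue by representation.
The 2/15 is divided into 2 equal shares of 1/15 among Umar, Dalia.
Umar predeceased; the 1/15 allotted to Umar's branch passes to Umar's issue by representation.
The 1/15 is divided into 4 equal shares of 1/60 among Nabil, Jamal, Ibtisam, Layth.
Nabil is living and takes 1/60.
Jamal is living and takes 1/60.
Ibtisam is living and takes 1/60.
Layth is living and takes 1/60.
Dalia is living and takes 1/15.

Amira 1/90; Bashir 1/90; Dalia 1/15; Farouk 1/90; Ghada 2/15; Hamid 1/30; Hanan 1/30; Ibtisam 1/60; Jamal 1/60; Karim 3/5; Layth 1/60; Nabil 1/60; Tariq 1/30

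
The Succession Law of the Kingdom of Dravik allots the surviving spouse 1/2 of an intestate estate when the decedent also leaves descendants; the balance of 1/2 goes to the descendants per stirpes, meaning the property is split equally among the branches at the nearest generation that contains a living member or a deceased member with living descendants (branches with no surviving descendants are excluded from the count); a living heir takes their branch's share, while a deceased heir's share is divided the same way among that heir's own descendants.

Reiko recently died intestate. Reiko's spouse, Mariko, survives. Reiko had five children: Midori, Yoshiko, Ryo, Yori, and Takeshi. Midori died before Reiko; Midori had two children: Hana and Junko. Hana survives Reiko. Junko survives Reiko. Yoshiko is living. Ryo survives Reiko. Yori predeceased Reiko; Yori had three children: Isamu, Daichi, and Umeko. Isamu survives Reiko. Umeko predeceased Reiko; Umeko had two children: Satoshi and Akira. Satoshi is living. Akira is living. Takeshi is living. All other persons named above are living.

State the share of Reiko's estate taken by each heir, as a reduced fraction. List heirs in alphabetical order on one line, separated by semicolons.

Mariko, as surviving spouse, takes 1/2.
The remaining 1/2 passes to Reiko's descendants per stirpes.
The 1/2 is divided into 5 equal shares of 1/10 among Midori, Yoshiko, Ryo, Yori, Takeshi.
Midori predeceased; the 1/10 allotted to Midori's branch passes to Midori's issue by representation.
The 1/10 is divided into 2 equal shares of 1/20 among Hana, Junko.
Hana is living and takes 1/20.
Junko is living and takes 1/20.
Yoshiko is living and takes 1/10.
Ryo is living and takes 1/10.
Yori predeceased; the 1/10 allotted to Yori's branch passes to Yori's issue by representation.
The 1/10 is divided into 3 equal shares of 1/30 among Isamu, Daichi, Umeko.
Isamu is living and takes 1/30.
Daichi is living and takes 1/30.
Umeko predeceased; the 1/30 allotted to Umeko's branch passes to Umeko's issue by representation.
The 1/30 is divided into 2 equal shares of 1/60 among Satoshi, Akira.
Satoshi is living and takes 1/60.
Akira is living and takes 1/60.
Takeshi is living and takes 1/10.

Akira 1/60; Daichi 1/30; Hana 1/20; Isamu 1/30; Junko 1/20; Mariko 1/2; Ryo 1/10; Satoshi 1/60; Takeshi 1/10; Yoshiko 1/10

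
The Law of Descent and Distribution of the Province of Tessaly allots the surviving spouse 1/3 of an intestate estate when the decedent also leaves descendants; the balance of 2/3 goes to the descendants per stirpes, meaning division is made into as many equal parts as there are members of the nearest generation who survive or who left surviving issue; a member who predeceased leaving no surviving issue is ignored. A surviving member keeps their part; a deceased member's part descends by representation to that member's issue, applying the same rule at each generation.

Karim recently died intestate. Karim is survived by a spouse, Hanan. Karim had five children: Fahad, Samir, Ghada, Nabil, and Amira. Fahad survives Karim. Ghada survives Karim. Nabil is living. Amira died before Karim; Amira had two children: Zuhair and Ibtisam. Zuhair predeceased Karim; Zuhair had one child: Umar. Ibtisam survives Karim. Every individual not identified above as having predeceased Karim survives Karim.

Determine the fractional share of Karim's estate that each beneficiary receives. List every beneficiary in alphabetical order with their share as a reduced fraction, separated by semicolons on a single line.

Hanan, as surviving spouse, takes 1/3.
The remaining 2/3 passes to Karim's descendants per stirpes.
The 2/3 is divided into 5 equal shares of 2/15 among Fahad, Samir, Ghada, Nabil, Amira.
Fahad is living and takes 2/15.
Samir is living and takes 2/15.
Ghada is living and takes 2/15.
Nabil is living and takes 2/15.
Amira predeceased; the 2/15 allotted to Amira's branch passes to Amira's issue by representation.
The 2/15 is divided into 2 equal shares of 1/15 among Zuhair, Ibtisam.
Zuhair predeceased; the 1/15 allotted to Zuhair's branch passes to Zuhair's issue by representation.
Umar is the sole taker at this level and receives the full 1/15.
Ibtisam is living and takes 1/15.

Fahad 2/15; Ghada 2/15; Hanan 1/3; Ibtisam 1/15; Nabil 2/15; Samir 2/15; Umar 1/15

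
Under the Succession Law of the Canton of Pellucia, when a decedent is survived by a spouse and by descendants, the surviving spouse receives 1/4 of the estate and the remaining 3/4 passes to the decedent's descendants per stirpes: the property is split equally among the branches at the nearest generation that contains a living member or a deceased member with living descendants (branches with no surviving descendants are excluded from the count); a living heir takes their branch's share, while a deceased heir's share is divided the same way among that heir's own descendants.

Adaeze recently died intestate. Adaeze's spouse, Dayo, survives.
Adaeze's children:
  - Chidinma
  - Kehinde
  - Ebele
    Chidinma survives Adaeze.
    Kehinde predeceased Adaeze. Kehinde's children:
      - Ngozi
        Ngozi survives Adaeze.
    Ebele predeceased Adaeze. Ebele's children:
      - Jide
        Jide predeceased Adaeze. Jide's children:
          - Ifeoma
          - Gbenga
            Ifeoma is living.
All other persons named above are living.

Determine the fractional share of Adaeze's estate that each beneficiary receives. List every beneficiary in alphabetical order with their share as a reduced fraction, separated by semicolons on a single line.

Dayo, as surviving spouse, takes 1/4.
The remaining 3/4 passes to Adaeze's descendants per stirpes.
The 3/4 is divided into 3 equal shares of 1/4 among Chidinma, Kehinde, Ebele.
Chidinma is living and takes 1/4.
Kehinde predeceased; the 1/4 allotted to Kehinde's branch passes to Kehinde's issue by representation.
Ngozi is the sole taker at this level and receives the full 1/4.
Ebele predeceased; the 1/4 allotted to Ebele's branch passes to Ebele's issue by representation.
Jide's line is the sole branch at this level, so the full 1/4 passes to Jide's issue by representation.
The 1/4 is divided into 2 equal shares of 1/8 among Ifeoma, Gbenga.
Ifeoma is living and takes 1/8.
Gbenga is living and takes 1/8.

Chidinma 1/4; Dayo 1/4; Gbenga 1/8; Ifeoma 1/8; Ngozi 1/4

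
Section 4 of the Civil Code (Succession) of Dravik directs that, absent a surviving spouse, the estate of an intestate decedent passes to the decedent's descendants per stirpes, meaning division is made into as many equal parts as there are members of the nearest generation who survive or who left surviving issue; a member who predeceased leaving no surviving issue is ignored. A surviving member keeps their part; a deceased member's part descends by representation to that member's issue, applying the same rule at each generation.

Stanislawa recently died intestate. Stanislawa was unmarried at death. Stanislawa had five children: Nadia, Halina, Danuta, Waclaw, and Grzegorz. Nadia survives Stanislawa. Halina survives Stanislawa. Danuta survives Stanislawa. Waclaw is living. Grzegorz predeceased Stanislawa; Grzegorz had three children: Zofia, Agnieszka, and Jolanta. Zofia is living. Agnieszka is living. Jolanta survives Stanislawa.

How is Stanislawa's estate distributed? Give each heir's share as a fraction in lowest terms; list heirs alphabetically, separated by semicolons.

Agnieszka 1/15; Danuta 1/5; Halina 1/5; Jolanta 1/15; Nadia 1/5; Waclaw 1/5; Zofia 1/15

There is no surviving spouse, so the entire estate passes to Stanislawa's descendants per stirpes.
The estate is divided into 5 equal shares of 1/5 among Nadia, Halina, Danuta, Waclaw, Grzegorz.
Nadia is living and takes 1/5.
Halina is living and takes 1/5.
Danuta is living and takes 1/5.
Waclaw is living and takes 1/5.
Grzegorz predeceased; the 1/5 allotted to Grzegorz's branch passes to Grzegorz's issue by representation.
The 1/5 is divided into 3 equal shares of 1/15 among Zofia, Agnieszka, Jolanta.
Zofia is living and takes 1/15.
Agnieszka is living and takes 1/15.
Jolanta is living and takes 1/15.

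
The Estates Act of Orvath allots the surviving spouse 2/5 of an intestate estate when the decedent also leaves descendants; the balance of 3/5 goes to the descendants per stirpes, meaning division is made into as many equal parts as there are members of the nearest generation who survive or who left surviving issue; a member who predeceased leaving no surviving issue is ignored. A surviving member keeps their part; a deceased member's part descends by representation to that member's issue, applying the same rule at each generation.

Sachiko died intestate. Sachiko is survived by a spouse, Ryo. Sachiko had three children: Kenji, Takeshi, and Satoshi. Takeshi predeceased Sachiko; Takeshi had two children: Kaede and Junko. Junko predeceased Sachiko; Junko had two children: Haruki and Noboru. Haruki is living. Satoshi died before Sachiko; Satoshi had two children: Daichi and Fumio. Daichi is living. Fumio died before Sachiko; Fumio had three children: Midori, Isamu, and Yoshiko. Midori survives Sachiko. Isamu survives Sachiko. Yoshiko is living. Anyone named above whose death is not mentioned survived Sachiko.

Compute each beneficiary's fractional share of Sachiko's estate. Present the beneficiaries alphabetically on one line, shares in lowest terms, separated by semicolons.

Ryo, as surviving spouse, takes 2/5.
The remaining 3/5 passes to Sachiko's descendants per stirpes.
The 3/5 is divided into 3 equal shares of 1/5 among Kenji, Takeshi, Satoshi.
Kenji is living and takes 1/5.
Takeshi predeceased; the 1/5 allotted to Takeshi's branch passes to Takeshi's issue by representation.
The 1/5 is divided into 2 equal shares of 1/10 among Kaede, Junko.
Kaede is living and takes 1/10.
Junko predeceased; the 1/10 allotted to Junko's branch passes to Junko's issue by representation.
The 1/10 is divided into 2 equal shares of 1/20 among Haruki, Noboru.
Haruki is living and takes 1/20.
Noboru is living and takes 1/20.
Satoshi predeceased; the 1/5 allotted to Satoshi's branch passes to Satoshi's issue by representation.
The 1/5 is divided into 2 equal shares of 1/10 among Daichi, Fumio.
Daichi is living and takes 1/10.
Fumio predeceased; the 1/10 allotted to Fumio's branch passes to Fumio's issue by representation.
The 1/10 is divided into 3 equal shares of 1/30 among Midori, Isamu, Yoshiko.
Midori is living and takes 1/30.
Isamu is living and takes 1/30.
Yoshiko is living and takes 1/30.

Daichi 1/10; Haruki 1/20; Isamu 1/30; Kaede 1/10; Kenji 1/5; Midori 1/30; Noboru 1/20; Ryo 2/5; Yoshiko 1/30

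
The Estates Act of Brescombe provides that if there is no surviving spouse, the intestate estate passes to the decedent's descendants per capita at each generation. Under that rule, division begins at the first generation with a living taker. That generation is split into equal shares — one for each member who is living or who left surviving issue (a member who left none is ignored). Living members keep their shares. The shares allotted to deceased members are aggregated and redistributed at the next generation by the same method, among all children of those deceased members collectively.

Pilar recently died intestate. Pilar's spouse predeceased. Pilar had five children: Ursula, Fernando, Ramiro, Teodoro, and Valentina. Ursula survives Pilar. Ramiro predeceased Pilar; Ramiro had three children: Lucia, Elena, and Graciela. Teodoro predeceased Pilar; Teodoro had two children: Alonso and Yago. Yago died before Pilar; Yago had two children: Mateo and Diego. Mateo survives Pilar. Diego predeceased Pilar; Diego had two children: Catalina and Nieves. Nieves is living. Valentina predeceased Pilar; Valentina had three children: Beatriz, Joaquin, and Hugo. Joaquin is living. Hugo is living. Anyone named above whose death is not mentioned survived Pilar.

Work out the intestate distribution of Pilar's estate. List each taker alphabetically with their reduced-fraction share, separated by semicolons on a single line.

Alonso 3/40; Beatriz 3/40; Catalina 3/160; Elena 3/40; Fernando 1/5; Graciela 3/40; Hugo 3/40; Joaquin 3/40; Lucia 3/40; Mateo 3/80; Nieves 3/160; Ursula 1/5

There is no surviving spouse, so the entire estate passes to Pilar's descendants per capita at each generation.
At generation 1 (Ursula, Fernando, Ramiro, Teodoro, Valentina) there are 5 shares of (1)/5 = 1/5 each.
Living: Ursula and Fernando — each takes 1/5.
Deceased: Ramiro, Teodoro, and Valentina. Their combined 3/5 is pooled and carried to generation 2.
At generation 2 (Lucia, Elena, Graciela, Alonso, Yago, Beatriz, Joaquin, Hugo) there are 8 shares of (3/5)/8 = 3/40 each.
Living: Lucia, Elena, Graciela, Alonso, Beatriz, Joaquin, and Hugo — each takes 3/40.
Deceased: Yago. That 3/40 share is carried to generation 3.
At generation 3 (Mateo, Diego) there are 2 shares of (3/40)/2 = 3/80 each.
Living: Mateo — each takes 3/80.
Deceased: Diego. That 3/80 share is carried to generation 4.
At generation 4 (Catalina, Nieves) there are 2 shares of (3/80)/2 = 3/160 each.
Living: Catalina and Nieves — each takes 3/160.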